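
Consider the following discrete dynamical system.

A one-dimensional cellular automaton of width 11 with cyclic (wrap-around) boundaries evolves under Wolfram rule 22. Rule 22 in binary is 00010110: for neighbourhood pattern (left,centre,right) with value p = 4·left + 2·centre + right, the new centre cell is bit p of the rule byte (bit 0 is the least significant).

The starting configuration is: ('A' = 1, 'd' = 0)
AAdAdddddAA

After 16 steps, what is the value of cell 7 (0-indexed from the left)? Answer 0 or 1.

1

gen 0: AAdAdddddAA
gen 1: dddAAdddAdd
gen 2: ddAddAdAAAd
gen 3: dAAAAAddddA
gen 4: ddddddAddAA
gen 5: AddddAAAAdd
gen 6: AAddAddddAA
gen 7: ddAAAAddAdd
gen 8: dAddddAAAAd
gen 9: AAAddAddddA
gen 10: dddAAAAddAd
gen 11: ddAddddAAAA
gen 12: AAAAddAdddd
gen 13: ddddAAAAddA
gen 14: AddAddddAAA
gen 15: dAAAAddAddd
gen 16: AddddAAAAdd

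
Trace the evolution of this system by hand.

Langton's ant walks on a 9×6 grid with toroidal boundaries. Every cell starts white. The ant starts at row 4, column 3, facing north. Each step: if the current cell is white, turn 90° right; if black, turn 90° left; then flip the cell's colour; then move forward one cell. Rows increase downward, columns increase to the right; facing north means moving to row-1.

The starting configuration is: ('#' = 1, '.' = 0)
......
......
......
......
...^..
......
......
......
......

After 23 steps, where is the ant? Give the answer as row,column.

step 0: ......
......
......
......
...^..
......
......
......
......
step 1: ......
......
......
......
...#>.
......
......
......
......
step 2: ......
......
......
......
...##.
....v.
......
......
......
step 3: ......
......
......
......
...##.
...<#.
......
......
......
step 4: ......
......
......
......
...^#.
...##.
......
......
......
step 5: ......
......
......
......
..<.#.
...##.
......
......
......
step 6: ......
......
......
..^...
..#.#.
...##.
......
......
......
step 7: ......
......
......
..#>..
..#.#.
...##.
......
......
......
step 8: ......
......
......
..##..
..#v#.
...##.
......
......
......
step 9: ......
......
......
..##..
..<##.
...##.
......
......
......
step 10: ......
......
......
..##..
...##.
..v##.
......
......
......
step 11: ......
......
......
..##..
...##.
.<###.
......
......
......
step 12: ......
......
......
..##..
.^.##.
.####.
......
......
......
step 13: ......
......
......
..##..
.#>##.
.####.
......
......
......
step 14: ......
......
......
..##..
.####.
.#v##.
......
......
......
step 15: ......
......
......
..##..
.####.
.#.>#.
......
......
......
step 16: ......
......
......
..##..
.##^#.
.#..#.
......
......
......
step 17: ......
......
......
..##..
.#<.#.
.#..#.
......
......
......
step 18: ......
......
......
..##..
.#..#.
.#v.#.
......
......
......
step 19: ......
......
......
..##..
.#..#.
.<#.#.
......
......
......
step 20: ......
......
......
..##..
.#..#.
..#.#.
.v....
......
......
step 21: ......
......
......
..##..
.#..#.
..#.#.
<#....
......
......
step 22: ......
......
......
..##..
.#..#.
^.#.#.
##....
......
......
step 23: ......
......
......
..##..
.#..#.
#>#.#.
##....
......
......

5,1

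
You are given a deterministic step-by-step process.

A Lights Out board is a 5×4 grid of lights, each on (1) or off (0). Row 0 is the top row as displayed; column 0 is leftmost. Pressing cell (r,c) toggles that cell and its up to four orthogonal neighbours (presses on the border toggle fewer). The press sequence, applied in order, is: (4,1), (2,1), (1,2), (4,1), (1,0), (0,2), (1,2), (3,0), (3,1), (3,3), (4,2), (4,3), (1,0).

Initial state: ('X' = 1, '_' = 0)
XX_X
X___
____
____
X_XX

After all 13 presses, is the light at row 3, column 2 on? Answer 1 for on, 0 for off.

1

0) XX_X
X___
____
____
X_XX
1) XX_X
X___
____
_X__
_X_X
2) XX_X
XX__
XXX_
____
_X_X
3) XXXX
X_XX
XX__
____
_X_X
4) XXXX
X_XX
XX__
_X__
X_XX
5) _XXX
_XXX
_X__
_X__
X_XX
6) ____
_X_X
_X__
_X__
X_XX
7) __X_
__X_
_XX_
_X__
X_XX
8) __X_
__X_
XXX_
X___
__XX
9) __X_
__X_
X_X_
_XX_
_XXX
10) __X_
__X_
X_XX
_X_X
_XX_
11) __X_
__X_
X_XX
_XXX
___X
12) __X_
__X_
X_XX
_XX_
__X_
13) X_X_
XXX_
__XX
_XX_
__X_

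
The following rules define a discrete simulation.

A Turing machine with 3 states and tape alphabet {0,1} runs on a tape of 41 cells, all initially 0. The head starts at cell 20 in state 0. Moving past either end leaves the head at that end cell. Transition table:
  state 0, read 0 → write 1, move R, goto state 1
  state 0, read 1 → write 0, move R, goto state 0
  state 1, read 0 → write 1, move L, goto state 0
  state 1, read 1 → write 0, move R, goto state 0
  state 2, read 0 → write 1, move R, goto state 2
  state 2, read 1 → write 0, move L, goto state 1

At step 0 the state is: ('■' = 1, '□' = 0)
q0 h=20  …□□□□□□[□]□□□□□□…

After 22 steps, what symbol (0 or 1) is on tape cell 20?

step 0: q0 h=20  …□□□□□□[□]□□□□□□…
step 1: q1 h=21  …□□□□□■[□]□□□□□□…
step 2: q0 h=20  …□□□□□□[■]■□□□□□…
step 3: q0 h=21  …□□□□□□[■]□□□□□□…
step 4: q0 h=22  …□□□□□□[□]□□□□□□…
step 5: q1 h=23  …□□□□□■[□]□□□□□□…
step 6: q0 h=22  …□□□□□□[■]■□□□□□…
step 7: q0 h=23  …□□□□□□[■]□□□□□□…
step 8: q0 h=24  …□□□□□□[□]□□□□□□…
step 9: q1 h=25  …□□□□□■[□]□□□□□□…
step 10: q0 h=24  …□□□□□□[■]■□□□□□…
step 11: q0 h=25  …□□□□□□[■]□□□□□□…
step 12: q0 h=26  …□□□□□□[□]□□□□□□…
step 13: q1 h=27  …□□□□□■[□]□□□□□□…
step 14: q0 h=26  …□□□□□□[■]■□□□□□…
step 15: q0 h=27  …□□□□□□[■]□□□□□□…
step 16: q0 h=28  …□□□□□□[□]□□□□□□…
step 17: q1 h=29  …□□□□□■[□]□□□□□□…
step 18: q0 h=28  …□□□□□□[■]■□□□□□…
step 19: q0 h=29  …□□□□□□[■]□□□□□□…
step 20: q0 h=30  …□□□□□□[□]□□□□□□…
step 21: q1 h=31  …□□□□□■[□]□□□□□□…
step 22: q0 h=30  …□□□□□□[■]■□□□□□…

0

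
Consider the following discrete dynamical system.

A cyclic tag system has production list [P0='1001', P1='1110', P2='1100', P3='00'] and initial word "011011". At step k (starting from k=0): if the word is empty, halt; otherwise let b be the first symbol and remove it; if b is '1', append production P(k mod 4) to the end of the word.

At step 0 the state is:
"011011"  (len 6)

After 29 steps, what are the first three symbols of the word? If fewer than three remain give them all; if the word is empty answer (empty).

t=0: "011011"  (len 6)
t=1: "11011"  (len 5)
t=2: "10111110"  (len 8)
t=3: "01111101100"  (len 11)
t=4: "1111101100"  (len 10)
t=5: "1111011001001"  (len 13)
t=6: "1110110010011110"  (len 16)
t=7: "1101100100111101100"  (len 19)
t=8: "10110010011110110000"  (len 20)
t=9: "01100100111101100001001"  (len 23)
t=10: "1100100111101100001001"  (len 22)
t=11: "1001001111011000010011100"  (len 25)
t=12: "00100111101100001001110000"  (len 26)
t=13: "0100111101100001001110000"  (len 25)
t=14: "100111101100001001110000"  (len 24)
t=15: "001111011000010011100001100"  (len 27)
t=16: "01111011000010011100001100"  (len 26)
t=17: "1111011000010011100001100"  (len 25)
t=18: "1110110000100111000011001110"  (len 28)
t=19: "1101100001001110000110011101100"  (len 31)
t=20: "10110000100111000011001110110000"  (len 32)
t=21: "01100001001110000110011101100001001"  (len 35)
t=22: "1100001001110000110011101100001001"  (len 34)
t=23: "1000010011100001100111011000010011100"  (len 37)
t=24: "00001001110000110011101100001001110000"  (len 38)
t=25: "0001001110000110011101100001001110000"  (len 37)
t=26: "001001110000110011101100001001110000"  (len 36)
t=27: "01001110000110011101100001001110000"  (len 35)
t=28: "1001110000110011101100001001110000"  (len 34)
t=29: "0011100001100111011000010011100001001"  (len 37)

001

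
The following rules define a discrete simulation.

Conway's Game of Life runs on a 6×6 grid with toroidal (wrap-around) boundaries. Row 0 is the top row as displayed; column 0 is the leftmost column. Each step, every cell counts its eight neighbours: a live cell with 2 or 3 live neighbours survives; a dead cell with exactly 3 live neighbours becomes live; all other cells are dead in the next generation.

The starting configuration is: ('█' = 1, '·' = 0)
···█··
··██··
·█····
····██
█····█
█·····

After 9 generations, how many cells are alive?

7

t=0: ···█··
··██··
·█····
····██
█····█
█·····
t=1: ··██··
··██··
··███·
····██
█···█·
█····█
t=2: ·████·
·█····
··█··█
······
█···█·
██·███
t=3: ······
██··█·
······
·····█
██·██·
······
t=4: ······
······
█····█
█···██
█···██
······
t=5: ······
······
█···█·
·█····
█···█·
·····█
t=6: ······
······
······
██····
█····█
·····█
t=7: ······
······
······
██···█
·█···█
█····█
t=8: ······
······
█·····
·█···█
·█··█·
█····█
t=9: ······
······
█·····
·█···█
·█··█·
█····█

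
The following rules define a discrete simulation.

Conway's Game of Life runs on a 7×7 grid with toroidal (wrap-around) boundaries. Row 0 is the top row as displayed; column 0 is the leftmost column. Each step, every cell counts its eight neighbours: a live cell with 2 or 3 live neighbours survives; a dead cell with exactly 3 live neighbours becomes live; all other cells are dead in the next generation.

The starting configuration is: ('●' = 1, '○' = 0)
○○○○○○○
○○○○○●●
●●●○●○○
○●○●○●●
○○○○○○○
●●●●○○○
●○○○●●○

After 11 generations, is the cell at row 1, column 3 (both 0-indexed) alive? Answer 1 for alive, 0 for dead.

0

t=0: ○○○○○○○
○○○○○●●
●●●○●○○
○●○●○●●
○○○○○○○
●●●●○○○
●○○○●●○
t=1: ○○○○●○○
●●○○○●●
○●●●●○○
○●○●●●●
○○○●●○●
●●●●●○●
●○●●●○●
t=2: ○○●○●○○
●●○○○●●
○○○○○○○
○●○○○○●
○○○○○○○
○○○○○○○
○○○○○○●
t=3: ○●○○○○○
●●○○○●●
○●○○○●○
○○○○○○○
○○○○○○○
○○○○○○○
○○○○○○○
t=4: ○●○○○○●
○●●○○●●
○●○○○●○
○○○○○○○
○○○○○○○
○○○○○○○
○○○○○○○
t=5: ○●●○○●●
○●●○○●●
●●●○○●●
○○○○○○○
○○○○○○○
○○○○○○○
○○○○○○○
t=6: ○●●○○●●
○○○●●○○
○○●○○●○
●●○○○○●
○○○○○○○
○○○○○○○
○○○○○○○
t=7: ○○●●●●○
○●○●●○●
●●●●●●●
●●○○○○●
●○○○○○○
○○○○○○○
○○○○○○○
t=8: ○○●○○●○
○○○○○○○
○○○○○○○
○○○●●○○
●●○○○○●
○○○○○○○
○○○●●○○
t=9: ○○○●●○○
○○○○○○○
○○○○○○○
●○○○○○○
●○○○○○○
●○○○○○○
○○○●●○○
t=10: ○○○●●○○
○○○○○○○
○○○○○○○
○○○○○○○
●●○○○○●
○○○○○○○
○○○●●○○
t=11: ○○○●●○○
○○○○○○○
○○○○○○○
●○○○○○○
●○○○○○○
●○○○○○○
○○○●●○○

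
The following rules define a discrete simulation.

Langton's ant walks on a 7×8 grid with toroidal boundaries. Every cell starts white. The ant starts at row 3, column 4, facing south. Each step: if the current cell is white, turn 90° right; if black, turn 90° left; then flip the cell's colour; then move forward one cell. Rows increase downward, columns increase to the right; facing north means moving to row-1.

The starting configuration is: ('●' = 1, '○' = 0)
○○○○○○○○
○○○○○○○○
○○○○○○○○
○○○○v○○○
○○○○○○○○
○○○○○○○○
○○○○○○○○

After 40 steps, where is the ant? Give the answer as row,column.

1,4

[0] ○○○○○○○○
○○○○○○○○
○○○○○○○○
○○○○v○○○
○○○○○○○○
○○○○○○○○
○○○○○○○○
[1] ○○○○○○○○
○○○○○○○○
○○○○○○○○
○○○<●○○○
○○○○○○○○
○○○○○○○○
○○○○○○○○
[2] ○○○○○○○○
○○○○○○○○
○○○^○○○○
○○○●●○○○
○○○○○○○○
○○○○○○○○
○○○○○○○○
[3] ○○○○○○○○
○○○○○○○○
○○○●>○○○
○○○●●○○○
○○○○○○○○
○○○○○○○○
○○○○○○○○
[4] ○○○○○○○○
○○○○○○○○
○○○●●○○○
○○○●v○○○
○○○○○○○○
○○○○○○○○
○○○○○○○○
[5] ○○○○○○○○
○○○○○○○○
○○○●●○○○
○○○●○>○○
○○○○○○○○
○○○○○○○○
○○○○○○○○
[6] ○○○○○○○○
○○○○○○○○
○○○●●○○○
○○○●○●○○
○○○○○v○○
○○○○○○○○
○○○○○○○○
[7] ○○○○○○○○
○○○○○○○○
○○○●●○○○
○○○●○●○○
○○○○<●○○
○○○○○○○○
○○○○○○○○
[8] ○○○○○○○○
○○○○○○○○
○○○●●○○○
○○○●^●○○
○○○○●●○○
○○○○○○○○
○○○○○○○○
[9] ○○○○○○○○
○○○○○○○○
○○○●●○○○
○○○●●>○○
○○○○●●○○
○○○○○○○○
○○○○○○○○
[10] ○○○○○○○○
○○○○○○○○
○○○●●^○○
○○○●●○○○
○○○○●●○○
○○○○○○○○
○○○○○○○○
[11] ○○○○○○○○
○○○○○○○○
○○○●●●>○
○○○●●○○○
○○○○●●○○
○○○○○○○○
○○○○○○○○
[12] ○○○○○○○○
○○○○○○○○
○○○●●●●○
○○○●●○v○
○○○○●●○○
○○○○○○○○
○○○○○○○○
[13] ○○○○○○○○
○○○○○○○○
○○○●●●●○
○○○●●<●○
○○○○●●○○
○○○○○○○○
○○○○○○○○
[14] ○○○○○○○○
○○○○○○○○
○○○●●^●○
○○○●●●●○
○○○○●●○○
○○○○○○○○
○○○○○○○○
[15] ○○○○○○○○
○○○○○○○○
○○○●<○●○
○○○●●●●○
○○○○●●○○
○○○○○○○○
○○○○○○○○
[16] ○○○○○○○○
○○○○○○○○
○○○●○○●○
○○○●v●●○
○○○○●●○○
○○○○○○○○
○○○○○○○○
[17] ○○○○○○○○
○○○○○○○○
○○○●○○●○
○○○●○>●○
○○○○●●○○
○○○○○○○○
○○○○○○○○
[18] ○○○○○○○○
○○○○○○○○
○○○●○^●○
○○○●○○●○
○○○○●●○○
○○○○○○○○
○○○○○○○○
[19] ○○○○○○○○
○○○○○○○○
○○○●○●>○
○○○●○○●○
○○○○●●○○
○○○○○○○○
○○○○○○○○
[20] ○○○○○○○○
○○○○○○^○
○○○●○●○○
○○○●○○●○
○○○○●●○○
○○○○○○○○
○○○○○○○○
[21] ○○○○○○○○
○○○○○○●>
○○○●○●○○
○○○●○○●○
○○○○●●○○
○○○○○○○○
○○○○○○○○
[22] ○○○○○○○○
○○○○○○●●
○○○●○●○v
○○○●○○●○
○○○○●●○○
○○○○○○○○
○○○○○○○○
[23] ○○○○○○○○
○○○○○○●●
○○○●○●<●
○○○●○○●○
○○○○●●○○
○○○○○○○○
○○○○○○○○
[24] ○○○○○○○○
○○○○○○^●
○○○●○●●●
○○○●○○●○
○○○○●●○○
○○○○○○○○
○○○○○○○○
[25] ○○○○○○○○
○○○○○<○●
○○○●○●●●
○○○●○○●○
○○○○●●○○
○○○○○○○○
○○○○○○○○
[26] ○○○○○^○○
○○○○○●○●
○○○●○●●●
○○○●○○●○
○○○○●●○○
○○○○○○○○
○○○○○○○○
[27] ○○○○○●>○
○○○○○●○●
○○○●○●●●
○○○●○○●○
○○○○●●○○
○○○○○○○○
○○○○○○○○
[28] ○○○○○●●○
○○○○○●v●
○○○●○●●●
○○○●○○●○
○○○○●●○○
○○○○○○○○
○○○○○○○○
[29] ○○○○○●●○
○○○○○<●●
○○○●○●●●
○○○●○○●○
○○○○●●○○
○○○○○○○○
○○○○○○○○
[30] ○○○○○●●○
○○○○○○●●
○○○●○v●●
○○○●○○●○
○○○○●●○○
○○○○○○○○
○○○○○○○○
[31] ○○○○○●●○
○○○○○○●●
○○○●○○>●
○○○●○○●○
○○○○●●○○
○○○○○○○○
○○○○○○○○
[32] ○○○○○●●○
○○○○○○^●
○○○●○○○●
○○○●○○●○
○○○○●●○○
○○○○○○○○
○○○○○○○○
[33] ○○○○○●●○
○○○○○<○●
○○○●○○○●
○○○●○○●○
○○○○●●○○
○○○○○○○○
○○○○○○○○
[34] ○○○○○^●○
○○○○○●○●
○○○●○○○●
○○○●○○●○
○○○○●●○○
○○○○○○○○
○○○○○○○○
[35] ○○○○<○●○
○○○○○●○●
○○○●○○○●
○○○●○○●○
○○○○●●○○
○○○○○○○○
○○○○○○○○
[36] ○○○○●○●○
○○○○○●○●
○○○●○○○●
○○○●○○●○
○○○○●●○○
○○○○○○○○
○○○○^○○○
[37] ○○○○●○●○
○○○○○●○●
○○○●○○○●
○○○●○○●○
○○○○●●○○
○○○○○○○○
○○○○●>○○
[38] ○○○○●v●○
○○○○○●○●
○○○●○○○●
○○○●○○●○
○○○○●●○○
○○○○○○○○
○○○○●●○○
[39] ○○○○<●●○
○○○○○●○●
○○○●○○○●
○○○●○○●○
○○○○●●○○
○○○○○○○○
○○○○●●○○
[40] ○○○○○●●○
○○○○v●○●
○○○●○○○●
○○○●○○●○
○○○○●●○○
○○○○○○○○
○○○○●●○○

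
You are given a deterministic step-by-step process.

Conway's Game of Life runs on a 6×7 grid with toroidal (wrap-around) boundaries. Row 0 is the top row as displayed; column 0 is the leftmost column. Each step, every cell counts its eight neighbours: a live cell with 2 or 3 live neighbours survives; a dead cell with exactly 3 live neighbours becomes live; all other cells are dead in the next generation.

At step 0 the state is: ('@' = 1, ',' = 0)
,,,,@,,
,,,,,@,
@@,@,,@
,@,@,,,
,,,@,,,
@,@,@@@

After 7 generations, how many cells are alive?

step 0: ,,,,@,,
,,,,,@,
@@,@,,@
,@,@,,,
,,,@,,,
@,@,@@@
step 1: ,,,@@,,
@,,,@@@
@@,,@,@
,@,@@,,
@@,@,@@
,,,,@@@
step 2: @,,@,,,
,@,,,,,
,@@,,,,
,,,@,,,
,@,@,,,
,,@,,,,
step 3: ,@@,,,,
@@,,,,,
,@@,,,,
,@,@,,,
,,,@,,,
,@@@,,,
step 4: ,,,@,,,
@,,,,,,
,,,,,,,
,@,@,,,
,@,@@,,
,@,@,,,
step 5: ,,@,,,,
,,,,,,,
,,,,,,,
,,,@@,,
@@,@@,,
,,,@,,,
step 6: ,,,,,,,
,,,,,,,
,,,,,,,
,,@@@,,
,,,,,,,
,@,@@,,
step 7: ,,,,,,,
,,,,,,,
,,,@,,,
,,,@,,,
,,,,,,,
,,,,,,,

2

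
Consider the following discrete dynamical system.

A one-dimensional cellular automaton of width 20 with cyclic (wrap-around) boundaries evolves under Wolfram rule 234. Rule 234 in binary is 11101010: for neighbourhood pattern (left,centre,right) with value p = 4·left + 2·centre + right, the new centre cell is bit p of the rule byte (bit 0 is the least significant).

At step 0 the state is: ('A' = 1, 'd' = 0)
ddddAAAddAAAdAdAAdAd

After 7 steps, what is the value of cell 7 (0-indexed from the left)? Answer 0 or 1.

[0] ddddAAAddAAAdAdAAdAd
[1] dddAAAAdAAAAAdAAAAdd
[2] ddAAAAAAAAAAAAAAAAdd
[3] dAAAAAAAAAAAAAAAAAdd
[4] AAAAAAAAAAAAAAAAAAdd
[5] AAAAAAAAAAAAAAAAAAdA
[6] AAAAAAAAAAAAAAAAAAAA
[7] AAAAAAAAAAAAAAAAAAAA

1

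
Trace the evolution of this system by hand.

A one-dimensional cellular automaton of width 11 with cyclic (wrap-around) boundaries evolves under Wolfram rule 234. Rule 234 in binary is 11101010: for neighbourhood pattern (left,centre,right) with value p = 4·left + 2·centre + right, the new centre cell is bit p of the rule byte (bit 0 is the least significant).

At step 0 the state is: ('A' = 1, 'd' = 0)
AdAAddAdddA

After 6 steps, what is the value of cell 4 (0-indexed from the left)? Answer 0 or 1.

1

0) AdAAddAdddA
1) AAAAdAdddAA
2) AAAAAdddAAA
3) AAAAAddAAAA
4) AAAAAdAAAAA
5) AAAAAAAAAAA
6) AAAAAAAAAAA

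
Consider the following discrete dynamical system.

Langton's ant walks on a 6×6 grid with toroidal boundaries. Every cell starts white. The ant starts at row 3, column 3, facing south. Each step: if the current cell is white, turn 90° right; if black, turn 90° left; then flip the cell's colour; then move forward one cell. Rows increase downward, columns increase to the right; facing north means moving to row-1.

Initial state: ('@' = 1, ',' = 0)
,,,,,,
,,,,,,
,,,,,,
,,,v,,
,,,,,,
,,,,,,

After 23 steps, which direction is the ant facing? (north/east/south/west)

k=0  ,,,,,,
,,,,,,
,,,,,,
,,,v,,
,,,,,,
,,,,,,
k=1  ,,,,,,
,,,,,,
,,,,,,
,,<@,,
,,,,,,
,,,,,,
k=2  ,,,,,,
,,,,,,
,,^,,,
,,@@,,
,,,,,,
,,,,,,
k=3  ,,,,,,
,,,,,,
,,@>,,
,,@@,,
,,,,,,
,,,,,,
k=4  ,,,,,,
,,,,,,
,,@@,,
,,@v,,
,,,,,,
,,,,,,
k=5  ,,,,,,
,,,,,,
,,@@,,
,,@,>,
,,,,,,
,,,,,,
k=6  ,,,,,,
,,,,,,
,,@@,,
,,@,@,
,,,,v,
,,,,,,
k=7  ,,,,,,
,,,,,,
,,@@,,
,,@,@,
,,,<@,
,,,,,,
k=8  ,,,,,,
,,,,,,
,,@@,,
,,@^@,
,,,@@,
,,,,,,
k=9  ,,,,,,
,,,,,,
,,@@,,
,,@@>,
,,,@@,
,,,,,,
k=10  ,,,,,,
,,,,,,
,,@@^,
,,@@,,
,,,@@,
,,,,,,
k=11  ,,,,,,
,,,,,,
,,@@@>
,,@@,,
,,,@@,
,,,,,,
k=12  ,,,,,,
,,,,,,
,,@@@@
,,@@,v
,,,@@,
,,,,,,
k=13  ,,,,,,
,,,,,,
,,@@@@
,,@@<@
,,,@@,
,,,,,,
k=14  ,,,,,,
,,,,,,
,,@@^@
,,@@@@
,,,@@,
,,,,,,
k=15  ,,,,,,
,,,,,,
,,@<,@
,,@@@@
,,,@@,
,,,,,,
k=16  ,,,,,,
,,,,,,
,,@,,@
,,@v@@
,,,@@,
,,,,,,
k=17  ,,,,,,
,,,,,,
,,@,,@
,,@,>@
,,,@@,
,,,,,,
k=18  ,,,,,,
,,,,,,
,,@,^@
,,@,,@
,,,@@,
,,,,,,
k=19  ,,,,,,
,,,,,,
,,@,@>
,,@,,@
,,,@@,
,,,,,,
k=20  ,,,,,,
,,,,,^
,,@,@,
,,@,,@
,,,@@,
,,,,,,
k=21  ,,,,,,
>,,,,@
,,@,@,
,,@,,@
,,,@@,
,,,,,,
k=22  ,,,,,,
@,,,,@
v,@,@,
,,@,,@
,,,@@,
,,,,,,
k=23  ,,,,,,
@,,,,@
@,@,@<
,,@,,@
,,,@@,
,,,,,,

west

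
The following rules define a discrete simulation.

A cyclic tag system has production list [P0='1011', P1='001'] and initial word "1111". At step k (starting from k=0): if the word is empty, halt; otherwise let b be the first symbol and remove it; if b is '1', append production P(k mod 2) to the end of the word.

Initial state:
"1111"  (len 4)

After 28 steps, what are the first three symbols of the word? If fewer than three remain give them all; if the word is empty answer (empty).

k=0  "1111"  (len 4)
k=1  "1111011"  (len 7)
k=2  "111011001"  (len 9)
k=3  "110110011011"  (len 12)
k=4  "10110011011001"  (len 14)
k=5  "01100110110011011"  (len 17)
k=6  "1100110110011011"  (len 16)
k=7  "1001101100110111011"  (len 19)
k=8  "001101100110111011001"  (len 21)
k=9  "01101100110111011001"  (len 20)
k=10  "1101100110111011001"  (len 19)
k=11  "1011001101110110011011"  (len 22)
k=12  "011001101110110011011001"  (len 24)
k=13  "11001101110110011011001"  (len 23)
k=14  "1001101110110011011001001"  (len 25)
k=15  "0011011101100110110010011011"  (len 28)
k=16  "011011101100110110010011011"  (len 27)
k=17  "11011101100110110010011011"  (len 26)
k=18  "1011101100110110010011011001"  (len 28)
k=19  "0111011001101100100110110011011"  (len 31)
k=20  "111011001101100100110110011011"  (len 30)
k=21  "110110011011001001101100110111011"  (len 33)
k=22  "10110011011001001101100110111011001"  (len 35)
k=23  "01100110110010011011001101110110011011"  (len 38)
k=24  "1100110110010011011001101110110011011"  (len 37)
k=25  "1001101100100110110011011101100110111011"  (len 40)
k=26  "001101100100110110011011101100110111011001"  (len 42)
k=27  "01101100100110110011011101100110111011001"  (len 41)
k=28  "1101100100110110011011101100110111011001"  (len 40)

110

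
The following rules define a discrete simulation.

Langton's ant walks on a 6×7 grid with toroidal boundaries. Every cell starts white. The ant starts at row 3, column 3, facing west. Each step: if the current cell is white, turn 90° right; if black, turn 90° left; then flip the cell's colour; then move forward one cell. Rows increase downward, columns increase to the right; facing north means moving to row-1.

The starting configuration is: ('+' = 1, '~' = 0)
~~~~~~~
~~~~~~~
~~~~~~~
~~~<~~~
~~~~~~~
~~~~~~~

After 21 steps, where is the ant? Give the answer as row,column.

k=0  ~~~~~~~
~~~~~~~
~~~~~~~
~~~<~~~
~~~~~~~
~~~~~~~
k=1  ~~~~~~~
~~~~~~~
~~~^~~~
~~~+~~~
~~~~~~~
~~~~~~~
k=2  ~~~~~~~
~~~~~~~
~~~+>~~
~~~+~~~
~~~~~~~
~~~~~~~
k=3  ~~~~~~~
~~~~~~~
~~~++~~
~~~+v~~
~~~~~~~
~~~~~~~
k=4  ~~~~~~~
~~~~~~~
~~~++~~
~~~<+~~
~~~~~~~
~~~~~~~
k=5  ~~~~~~~
~~~~~~~
~~~++~~
~~~~+~~
~~~v~~~
~~~~~~~
k=6  ~~~~~~~
~~~~~~~
~~~++~~
~~~~+~~
~~<+~~~
~~~~~~~
k=7  ~~~~~~~
~~~~~~~
~~~++~~
~~^~+~~
~~++~~~
~~~~~~~
k=8  ~~~~~~~
~~~~~~~
~~~++~~
~~+>+~~
~~++~~~
~~~~~~~
k=9  ~~~~~~~
~~~~~~~
~~~++~~
~~+++~~
~~+v~~~
~~~~~~~
k=10  ~~~~~~~
~~~~~~~
~~~++~~
~~+++~~
~~+~>~~
~~~~~~~
k=11  ~~~~~~~
~~~~~~~
~~~++~~
~~+++~~
~~+~+~~
~~~~v~~
k=12  ~~~~~~~
~~~~~~~
~~~++~~
~~+++~~
~~+~+~~
~~~<+~~
k=13  ~~~~~~~
~~~~~~~
~~~++~~
~~+++~~
~~+^+~~
~~~++~~
k=14  ~~~~~~~
~~~~~~~
~~~++~~
~~+++~~
~~++>~~
~~~++~~
k=15  ~~~~~~~
~~~~~~~
~~~++~~
~~++^~~
~~++~~~
~~~++~~
k=16  ~~~~~~~
~~~~~~~
~~~++~~
~~+<~~~
~~++~~~
~~~++~~
k=17  ~~~~~~~
~~~~~~~
~~~++~~
~~+~~~~
~~+v~~~
~~~++~~
k=18  ~~~~~~~
~~~~~~~
~~~++~~
~~+~~~~
~~+~>~~
~~~++~~
k=19  ~~~~~~~
~~~~~~~
~~~++~~
~~+~~~~
~~+~+~~
~~~+v~~
k=20  ~~~~~~~
~~~~~~~
~~~++~~
~~+~~~~
~~+~+~~
~~~+~>~
k=21  ~~~~~v~
~~~~~~~
~~~++~~
~~+~~~~
~~+~+~~
~~~+~+~

0,5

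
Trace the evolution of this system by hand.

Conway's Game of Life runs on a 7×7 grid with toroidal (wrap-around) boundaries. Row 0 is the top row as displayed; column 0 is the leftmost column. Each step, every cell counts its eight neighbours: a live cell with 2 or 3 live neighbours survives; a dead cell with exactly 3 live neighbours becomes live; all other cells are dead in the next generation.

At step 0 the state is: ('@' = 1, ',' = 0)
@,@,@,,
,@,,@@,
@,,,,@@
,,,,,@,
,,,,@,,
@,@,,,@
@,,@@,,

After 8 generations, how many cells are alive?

0) @,@,@,,
,@,,@@,
@,,,,@@
,,,,,@,
,,,,@,,
@,@,,,@
@,,@@,,
1) @,@,,,@
,@,@@,,
@,,,,,,
,,,,@@,
,,,,,@@
@@,,@@@
@,@,@@,
2) @,@,,,@
,@@@,,@
,,,@,@,
,,,,@@,
,,,,,,,
,@,@,,,
,,@,@,,
3) @,,,,@@
,@,@@@@
,,,@,@@
,,,,@@,
,,,,@,,
,,@@,,,
@,@,,,,
4) ,,@@,,,
,,@@,,,
@,@@,,,
,,,@,,@
,,,,@@,
,@@@,,,
@,@@,,,
5) ,,,,@,,
,,,,@,,
,@,,@,,
,,@@,@@
,,,,@@,
,@,,,,,
,,,,@,,
6) ,,,@@@,
,,,@@@,
,,@,@,,
,,@@,,@
,,@@@@@
,,,,@@,
,,,,,,,
7) ,,,@,@,
,,@,,,,
,,@,,,,
,@,,,,@
,,@,,,@
,,,,,,@
,,,@,,,
8) ,,@@@,,
,,@@,,,
,@@,,,,
@@@,,,,
,,,,,@@
,,,,,,,
,,,,@,,

13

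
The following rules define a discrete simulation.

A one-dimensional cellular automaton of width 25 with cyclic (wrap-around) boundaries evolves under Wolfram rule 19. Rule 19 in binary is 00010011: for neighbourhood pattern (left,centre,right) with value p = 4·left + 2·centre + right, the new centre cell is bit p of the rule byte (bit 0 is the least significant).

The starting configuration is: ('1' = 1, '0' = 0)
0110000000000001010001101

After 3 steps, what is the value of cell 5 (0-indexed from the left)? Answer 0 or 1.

1

step 0: 0110000000000001010001101
step 1: 0001111111111110001110000
step 2: 1110000000000001110001111
step 3: 0001111111111110001110000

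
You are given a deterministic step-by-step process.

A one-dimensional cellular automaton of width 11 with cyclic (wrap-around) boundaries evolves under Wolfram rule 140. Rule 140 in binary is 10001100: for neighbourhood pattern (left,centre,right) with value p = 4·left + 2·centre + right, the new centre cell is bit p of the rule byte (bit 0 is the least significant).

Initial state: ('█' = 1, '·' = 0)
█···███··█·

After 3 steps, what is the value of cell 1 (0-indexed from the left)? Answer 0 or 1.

0

k=0  █···███··█·
k=1  █···██···█·
k=2  █···█····█·
k=3  █···█····█·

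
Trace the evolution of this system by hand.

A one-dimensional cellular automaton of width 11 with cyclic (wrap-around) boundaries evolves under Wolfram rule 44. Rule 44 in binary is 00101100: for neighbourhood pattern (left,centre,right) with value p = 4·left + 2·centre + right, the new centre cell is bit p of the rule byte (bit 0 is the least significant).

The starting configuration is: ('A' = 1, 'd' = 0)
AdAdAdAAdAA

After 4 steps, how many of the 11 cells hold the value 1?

2

[0] AdAdAdAAdAA
[1] dAAAAAAdAAd
[2] dAdddddAAdd
[3] dAdddddAddd
[4] dAdddddAddd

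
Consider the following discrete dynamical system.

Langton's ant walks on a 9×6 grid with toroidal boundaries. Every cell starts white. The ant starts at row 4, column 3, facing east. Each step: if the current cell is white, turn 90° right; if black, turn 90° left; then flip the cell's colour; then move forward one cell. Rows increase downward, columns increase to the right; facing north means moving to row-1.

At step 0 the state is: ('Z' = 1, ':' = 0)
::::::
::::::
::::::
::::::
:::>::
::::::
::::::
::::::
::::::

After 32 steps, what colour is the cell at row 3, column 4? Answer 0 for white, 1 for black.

1

gen 0: ::::::
::::::
::::::
::::::
:::>::
::::::
::::::
::::::
::::::
gen 1: ::::::
::::::
::::::
::::::
:::Z::
:::v::
::::::
::::::
::::::
gen 2: ::::::
::::::
::::::
::::::
:::Z::
::<Z::
::::::
::::::
::::::
gen 3: ::::::
::::::
::::::
::::::
::^Z::
::ZZ::
::::::
::::::
::::::
gen 4: ::::::
::::::
::::::
::::::
::Z>::
::ZZ::
::::::
::::::
::::::
gen 5: ::::::
::::::
::::::
:::^::
::Z:::
::ZZ::
::::::
::::::
::::::
gen 6: ::::::
::::::
::::::
:::Z>:
::Z:::
::ZZ::
::::::
::::::
::::::
gen 7: ::::::
::::::
::::::
:::ZZ:
::Z:v:
::ZZ::
::::::
::::::
::::::
gen 8: ::::::
::::::
::::::
:::ZZ:
::Z<Z:
::ZZ::
::::::
::::::
::::::
gen 9: ::::::
::::::
::::::
:::^Z:
::ZZZ:
::ZZ::
::::::
::::::
::::::
gen 10: ::::::
::::::
::::::
::<:Z:
::ZZZ:
::ZZ::
::::::
::::::
::::::
gen 11: ::::::
::::::
::^:::
::Z:Z:
::ZZZ:
::ZZ::
::::::
::::::
::::::
gen 12: ::::::
::::::
::Z>::
::Z:Z:
::ZZZ:
::ZZ::
::::::
::::::
::::::
gen 13: ::::::
::::::
::ZZ::
::ZvZ:
::ZZZ:
::ZZ::
::::::
::::::
::::::
gen 14: ::::::
::::::
::ZZ::
::<ZZ:
::ZZZ:
::ZZ::
::::::
::::::
::::::
gen 15: ::::::
::::::
::ZZ::
:::ZZ:
::vZZ:
::ZZ::
::::::
::::::
::::::
gen 16: ::::::
::::::
::ZZ::
:::ZZ:
:::>Z:
::ZZ::
::::::
::::::
::::::
gen 17: ::::::
::::::
::ZZ::
:::^Z:
::::Z:
::ZZ::
::::::
::::::
::::::
gen 18: ::::::
::::::
::ZZ::
::<:Z:
::::Z:
::ZZ::
::::::
::::::
::::::
gen 19: ::::::
::::::
::^Z::
::Z:Z:
::::Z:
::ZZ::
::::::
::::::
::::::
gen 20: ::::::
::::::
:<:Z::
::Z:Z:
::::Z:
::ZZ::
::::::
::::::
::::::
gen 21: ::::::
:^::::
:Z:Z::
::Z:Z:
::::Z:
::ZZ::
::::::
::::::
::::::
gen 22: ::::::
:Z>:::
:Z:Z::
::Z:Z:
::::Z:
::ZZ::
::::::
::::::
::::::
gen 23: ::::::
:ZZ:::
:ZvZ::
::Z:Z:
::::Z:
::ZZ::
::::::
::::::
::::::
gen 24: ::::::
:ZZ:::
:<ZZ::
::Z:Z:
::::Z:
::ZZ::
::::::
::::::
::::::
gen 25: ::::::
:ZZ:::
::ZZ::
:vZ:Z:
::::Z:
::ZZ::
::::::
::::::
::::::
gen 26: ::::::
:ZZ:::
::ZZ::
<ZZ:Z:
::::Z:
::ZZ::
::::::
::::::
::::::
gen 27: ::::::
:ZZ:::
^:ZZ::
ZZZ:Z:
::::Z:
::ZZ::
::::::
::::::
::::::
gen 28: ::::::
:ZZ:::
Z>ZZ::
ZZZ:Z:
::::Z:
::ZZ::
::::::
::::::
::::::
gen 29: ::::::
:ZZ:::
ZZZZ::
ZvZ:Z:
::::Z:
::ZZ::
::::::
::::::
::::::
gen 30: ::::::
:ZZ:::
ZZZZ::
Z:>:Z:
::::Z:
::ZZ::
::::::
::::::
::::::
gen 31: ::::::
:ZZ:::
ZZ^Z::
Z:::Z:
::::Z:
::ZZ::
::::::
::::::
::::::
gen 32: ::::::
:ZZ:::
Z<:Z::
Z:::Z:
::::Z:
::ZZ::
::::::
::::::
::::::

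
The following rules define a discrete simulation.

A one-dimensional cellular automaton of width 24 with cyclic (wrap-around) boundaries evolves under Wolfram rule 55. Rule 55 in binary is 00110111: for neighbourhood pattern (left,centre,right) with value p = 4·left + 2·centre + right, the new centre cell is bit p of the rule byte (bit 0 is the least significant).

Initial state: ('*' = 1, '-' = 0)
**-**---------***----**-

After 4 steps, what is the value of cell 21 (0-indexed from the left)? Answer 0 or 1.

gen 0: **-**---------***----**-
gen 1: --*--*********---****--*
gen 2: *****---------***----***
gen 3: -----*********---****---
gen 4: *****---------***----***

1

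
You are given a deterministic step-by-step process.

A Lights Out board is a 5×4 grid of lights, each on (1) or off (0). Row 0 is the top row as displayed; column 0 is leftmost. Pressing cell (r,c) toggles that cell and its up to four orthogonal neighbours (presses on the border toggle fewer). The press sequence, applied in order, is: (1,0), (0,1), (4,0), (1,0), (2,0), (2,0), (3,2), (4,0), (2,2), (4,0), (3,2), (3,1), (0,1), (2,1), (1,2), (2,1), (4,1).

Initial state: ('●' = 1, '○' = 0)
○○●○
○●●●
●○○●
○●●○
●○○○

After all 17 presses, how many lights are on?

[0] ○○●○
○●●●
●○○●
○●●○
●○○○
[1] ●○●○
●○●●
○○○●
○●●○
●○○○
[2] ○●○○
●●●●
○○○●
○●●○
●○○○
[3] ○●○○
●●●●
○○○●
●●●○
○●○○
[4] ●●○○
○○●●
●○○●
●●●○
○●○○
[5] ●●○○
●○●●
○●○●
○●●○
○●○○
[6] ●●○○
○○●●
●○○●
●●●○
○●○○
[7] ●●○○
○○●●
●○●●
●○○●
○●●○
[8] ●●○○
○○●●
●○●●
○○○●
●○●○
[9] ●●○○
○○○●
●●○○
○○●●
●○●○
[10] ●●○○
○○○●
●●○○
●○●●
○●●○
[11] ●●○○
○○○●
●●●○
●●○○
○●○○
[12] ●●○○
○○○●
●○●○
○○●○
○○○○
[13] ○○●○
○●○●
●○●○
○○●○
○○○○
[14] ○○●○
○○○●
○●○○
○●●○
○○○○
[15] ○○○○
○●●○
○●●○
○●●○
○○○○
[16] ○○○○
○○●○
●○○○
○○●○
○○○○
[17] ○○○○
○○●○
●○○○
○●●○
●●●○

7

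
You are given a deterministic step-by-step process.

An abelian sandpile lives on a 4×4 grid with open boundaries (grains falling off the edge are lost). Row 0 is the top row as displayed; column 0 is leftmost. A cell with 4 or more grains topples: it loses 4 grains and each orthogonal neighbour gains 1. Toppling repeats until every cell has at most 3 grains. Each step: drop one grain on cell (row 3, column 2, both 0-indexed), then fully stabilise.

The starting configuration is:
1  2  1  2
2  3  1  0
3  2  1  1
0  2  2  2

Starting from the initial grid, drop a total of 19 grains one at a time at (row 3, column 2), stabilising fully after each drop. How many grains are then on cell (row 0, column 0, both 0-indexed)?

t=0: 1  2  1  2
2  3  1  0
3  2  1  1
0  2  2  2
t=1: 1  2  1  2
2  3  1  0
3  2  1  1
0  2  3  2
t=2: 1  2  1  2
2  3  1  0
3  2  2  1
0  3  0  3
t=3: 1  2  1  2
2  3  1  0
3  2  2  1
0  3  1  3
t=4: 1  2  1  2
2  3  1  0
3  2  2  1
0  3  2  3
t=5: 1  2  1  2
2  3  1  0
3  2  2  1
0  3  3  3
t=6: 1  2  1  2
2  3  1  0
3  3  3  2
1  0  2  0
t=7: 1  2  1  2
2  3  1  0
3  3  3  2
1  0  3  0
t=8: 2  3  1  2
0  1  3  0
1  2  1  3
2  2  1  1
t=9: 2  3  1  2
0  1  3  0
1  2  1  3
2  2  2  1
t=10: 2  3  1  2
0  1  3  0
1  2  1  3
2  2  3  1
t=11: 2  3  1  2
0  1  3  0
1  2  2  3
2  3  0  2
t=12: 2  3  1  2
0  1  3  0
1  2  2  3
2  3  1  2
t=13: 2  3  1  2
0  1  3  0
1  2  2  3
2  3  2  2
t=14: 2  3  1  2
0  1  3  0
1  2  2  3
2  3  3  2
t=15: 2  3  1  2
0  1  3  0
1  3  3  3
3  0  1  3
t=16: 2  3  1  2
0  1  3  0
1  3  3  3
3  0  2  3
t=17: 2  3  1  2
0  1  3  0
1  3  3  3
3  0  3  3
t=18: 2  3  2  2
0  3  0  2
2  0  3  1
3  2  2  1
t=19: 2  3  2  2
0  3  0  2
2  0  3  1
3  2  3  1

2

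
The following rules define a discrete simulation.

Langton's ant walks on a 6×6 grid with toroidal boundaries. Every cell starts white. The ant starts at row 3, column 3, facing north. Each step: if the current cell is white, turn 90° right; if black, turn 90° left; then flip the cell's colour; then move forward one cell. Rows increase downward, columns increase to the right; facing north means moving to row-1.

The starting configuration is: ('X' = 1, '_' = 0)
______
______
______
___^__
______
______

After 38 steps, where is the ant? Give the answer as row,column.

0,2

k=0  ______
______
______
___^__
______
______
k=1  ______
______
______
___X>_
______
______
k=2  ______
______
______
___XX_
____v_
______
k=3  ______
______
______
___XX_
___<X_
______
k=4  ______
______
______
___^X_
___XX_
______
k=5  ______
______
______
__<_X_
___XX_
______
k=6  ______
______
__^___
__X_X_
___XX_
______
k=7  ______
______
__X>__
__X_X_
___XX_
______
k=8  ______
______
__XX__
__XvX_
___XX_
______
k=9  ______
______
__XX__
__<XX_
___XX_
______
k=10  ______
______
__XX__
___XX_
__vXX_
______
k=11  ______
______
__XX__
___XX_
_<XXX_
______
k=12  ______
______
__XX__
_^_XX_
_XXXX_
______
k=13  ______
______
__XX__
_X>XX_
_XXXX_
______
k=14  ______
______
__XX__
_XXXX_
_XvXX_
______
k=15  ______
______
__XX__
_XXXX_
_X_>X_
______
k=16  ______
______
__XX__
_XX^X_
_X__X_
______
k=17  ______
______
__XX__
_X<_X_
_X__X_
______
k=18  ______
______
__XX__
_X__X_
_Xv_X_
______
k=19  ______
______
__XX__
_X__X_
_<X_X_
______
k=20  ______
______
__XX__
_X__X_
__X_X_
_v____
k=21  ______
______
__XX__
_X__X_
__X_X_
<X____
k=22  ______
______
__XX__
_X__X_
^_X_X_
XX____
k=23  ______
______
__XX__
_X__X_
X>X_X_
XX____
k=24  ______
______
__XX__
_X__X_
XXX_X_
Xv____
k=25  ______
______
__XX__
_X__X_
XXX_X_
X_>___
k=26  __v___
______
__XX__
_X__X_
XXX_X_
X_X___
k=27  _<X___
______
__XX__
_X__X_
XXX_X_
X_X___
k=28  _XX___
______
__XX__
_X__X_
XXX_X_
X^X___
k=29  _XX___
______
__XX__
_X__X_
XXX_X_
XX>___
k=30  _XX___
______
__XX__
_X__X_
XX^_X_
XX____
k=31  _XX___
______
__XX__
_X__X_
X<__X_
XX____
k=32  _XX___
______
__XX__
_X__X_
X___X_
Xv____
k=33  _XX___
______
__XX__
_X__X_
X___X_
X_>___
k=34  _Xv___
______
__XX__
_X__X_
X___X_
X_X___
k=35  _X_>__
______
__XX__
_X__X_
X___X_
X_X___
k=36  _X_X__
___v__
__XX__
_X__X_
X___X_
X_X___
k=37  _X_X__
__<X__
__XX__
_X__X_
X___X_
X_X___
k=38  _X^X__
__XX__
__XX__
_X__X_
X___X_
X_X___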